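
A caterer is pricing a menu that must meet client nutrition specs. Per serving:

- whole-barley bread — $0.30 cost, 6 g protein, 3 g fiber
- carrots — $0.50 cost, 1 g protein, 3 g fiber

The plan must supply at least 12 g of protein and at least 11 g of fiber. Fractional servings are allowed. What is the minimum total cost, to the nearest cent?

$1.10

An LP optimum is at a vertex; with two nutrient constraints at most two foods are used. Check each candidate.
whole-barley bread only: max(12/6, 11/3) = 3.667 servings → $1.10.
carrots only: max(12/1, 11/3) = 12 servings → $6.00.
whole-barley bread + carrots with both tight: 1.667 servings and 2 servings → $1.50.
So the least-cost plan costs $1.10.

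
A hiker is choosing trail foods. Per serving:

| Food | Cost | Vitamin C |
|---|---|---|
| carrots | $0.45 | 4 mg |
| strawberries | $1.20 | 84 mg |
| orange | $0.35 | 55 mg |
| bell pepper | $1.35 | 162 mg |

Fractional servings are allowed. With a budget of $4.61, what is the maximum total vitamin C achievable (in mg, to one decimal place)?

724.4 mg

Vitamin C per dollar: orange 157.1, bell pepper 120, strawberries 70, carrots 8.889.
With no serving limits, spend the whole cost allowance on orange: $4.61 / $0.35 × 55 mg = 724.4 mg.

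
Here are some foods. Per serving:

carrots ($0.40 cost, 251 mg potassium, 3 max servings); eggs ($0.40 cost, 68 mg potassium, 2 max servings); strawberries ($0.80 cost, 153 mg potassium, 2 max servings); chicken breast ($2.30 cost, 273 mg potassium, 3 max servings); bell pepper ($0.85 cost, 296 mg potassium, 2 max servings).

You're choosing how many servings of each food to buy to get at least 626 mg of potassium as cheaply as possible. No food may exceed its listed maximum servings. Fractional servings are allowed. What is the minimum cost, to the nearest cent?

Cost per mg of potassium: carrots $0.0016, bell pepper $0.0029, strawberries $0.0052, eggs $0.0059, chicken breast $0.0084.
Take 2.494 servings of carrots: +626.0 mg potassium for $1.00 (total $1.00, still need 0.0 mg).
Filling from the cheapest source first is optimal under one linear minimum: $1.00.

$1.00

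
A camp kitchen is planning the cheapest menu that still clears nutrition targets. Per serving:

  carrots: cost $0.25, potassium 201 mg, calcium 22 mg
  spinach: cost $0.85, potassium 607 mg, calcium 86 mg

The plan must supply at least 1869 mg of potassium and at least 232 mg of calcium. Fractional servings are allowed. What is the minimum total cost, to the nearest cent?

$2.46

The cheapest plan sits at a corner of the feasible region — with two constraints it uses at most two foods.
carrots only: max(1869/201, 232/22) = 10.55 servings → $2.64.
spinach only: max(1869/607, 232/86) = 3.079 servings → $2.62.
carrots + spinach with both tight: 5.064 servings and 1.402 servings → $2.46.
Cheapest feasible corner: $2.46.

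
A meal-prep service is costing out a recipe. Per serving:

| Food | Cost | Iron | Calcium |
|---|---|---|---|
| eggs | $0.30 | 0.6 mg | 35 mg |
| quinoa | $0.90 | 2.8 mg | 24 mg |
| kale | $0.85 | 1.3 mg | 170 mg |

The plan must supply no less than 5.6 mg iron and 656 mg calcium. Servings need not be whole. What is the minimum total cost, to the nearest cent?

Minimising a linear cost over {iron ≥ 5.6, calcium ≥ 656, servings ≥ 0} — the optimum is at a vertex, using one or two foods.
eggs only: max(5.6/0.6, 656/35) = 18.74 servings → $5.62.
quinoa only: max(5.6/2.8, 656/24) = 27.33 servings → $24.60.
kale only: max(5.6/1.3, 656/170) = 4.308 servings → $3.66.
eggs + quinoa: intersection lies outside the first quadrant.
eggs + kale with both tight: 1.756 servings and 3.497 servings → $3.50.
quinoa + kale with both tight: 0.223 servings and 3.827 servings → $3.45.
So the least-cost plan costs $3.45.

$3.45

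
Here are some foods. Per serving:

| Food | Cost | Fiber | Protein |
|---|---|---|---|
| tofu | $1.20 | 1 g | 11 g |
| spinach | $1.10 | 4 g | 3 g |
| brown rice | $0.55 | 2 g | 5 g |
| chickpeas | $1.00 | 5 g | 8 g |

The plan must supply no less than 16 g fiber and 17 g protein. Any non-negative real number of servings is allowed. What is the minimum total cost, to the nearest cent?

$3.20

Two binding constraints pin down two serving amounts, so the optimal mix uses at most two foods. The candidates are each food alone (scaled to the tighter of fiber/protein) and each pair with both constraints tight.
tofu only: max(16/1, 17/11) = 16 servings → $19.20.
spinach only: max(16/4, 17/3) = 5.667 servings → $6.23.
brown rice only: max(16/2, 17/5) = 8 servings → $4.40.
chickpeas only: max(16/5, 17/8) = 3.2 servings → $3.20.
tofu + spinach with both tight: 0.4878 servings and 3.878 servings → $4.85.
tofu + brown rice: the both-tight solution has a negative serving — not a feasible corner.
tofu + chickpeas: the both-tight solution has a negative serving — not a feasible corner.
spinach + brown rice with both tight: 3.286 servings and 1.429 servings → $4.40.
spinach + chickpeas with both tight: 2.529 servings and 1.176 servings → $3.96.
brown rice + chickpeas with both targets exact would need a negative amount; discard.
Cheapest feasible corner: $3.20.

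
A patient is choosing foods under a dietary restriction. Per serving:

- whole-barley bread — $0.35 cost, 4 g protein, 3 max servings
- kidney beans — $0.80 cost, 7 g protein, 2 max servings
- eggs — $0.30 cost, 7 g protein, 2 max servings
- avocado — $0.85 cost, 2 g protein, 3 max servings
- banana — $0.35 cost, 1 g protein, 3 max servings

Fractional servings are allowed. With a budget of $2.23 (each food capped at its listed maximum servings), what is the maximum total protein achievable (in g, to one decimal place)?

Protein per dollar: eggs 23.33, whole-barley bread 11.43, kidney beans 8.75, banana 2.857, avocado 2.353.
Take 2 servings of eggs: spends $0.60, +14.0 g protein (running total 14.0 g).
Take 3 servings of whole-barley bread: spends $1.05, +12.0 g protein (running total 26.0 g).
Take 0.725 servings of kidney beans: spends $0.58, +5.1 g protein (running total 31.1 g).
Filling greedily by protein-per-dollar is optimal for one linear limit, giving 31.1 g.

31.1 g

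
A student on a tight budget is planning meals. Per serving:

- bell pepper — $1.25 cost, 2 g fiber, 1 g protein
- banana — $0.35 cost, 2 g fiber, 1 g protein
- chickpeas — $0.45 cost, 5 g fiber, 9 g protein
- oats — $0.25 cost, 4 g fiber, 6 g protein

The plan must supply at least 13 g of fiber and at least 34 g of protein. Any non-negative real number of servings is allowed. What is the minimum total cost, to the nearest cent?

This is a tiny linear program; its minimum lies at a vertex of the feasible set. List the vertices and price them.
bell pepper only: max(13/2, 34/1) = 34 servings → $42.50.
banana only: max(13/2, 34/1) = 34 servings → $11.90.
chickpeas only: max(13/5, 34/9) = 3.778 servings → $1.70.
oats only: max(13/4, 34/6) = 5.667 servings → $1.42.
bell pepper + banana (both tight): parallel constraints — no distinct corner.
bell pepper + chickpeas with both targets exact would need a negative amount; discard.
bell pepper + oats with both targets exact would need a negative amount; discard.
banana + chickpeas: the both-tight solution has a negative serving — not a feasible corner.
banana + oats: the both-tight solution has a negative serving — not a feasible corner.
chickpeas + oats with both targets exact would need a negative amount; discard.
The minimum over all feasible corners is $1.42.

$1.42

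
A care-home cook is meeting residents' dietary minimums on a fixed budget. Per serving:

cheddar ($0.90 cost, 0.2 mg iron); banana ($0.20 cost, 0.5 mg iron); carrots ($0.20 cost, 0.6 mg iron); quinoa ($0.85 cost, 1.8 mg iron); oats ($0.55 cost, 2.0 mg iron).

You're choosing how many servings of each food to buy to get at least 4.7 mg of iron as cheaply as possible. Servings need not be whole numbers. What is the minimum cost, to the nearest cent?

Cost per mg of iron: oats $0.2750, carrots $0.3333, banana $0.4000, quinoa $0.4722, cheddar $4.5000.
With no serving limits, use only oats: 4.7 mg / 2.0 mg = 2.35 servings × $0.55 = $1.29.

$1.29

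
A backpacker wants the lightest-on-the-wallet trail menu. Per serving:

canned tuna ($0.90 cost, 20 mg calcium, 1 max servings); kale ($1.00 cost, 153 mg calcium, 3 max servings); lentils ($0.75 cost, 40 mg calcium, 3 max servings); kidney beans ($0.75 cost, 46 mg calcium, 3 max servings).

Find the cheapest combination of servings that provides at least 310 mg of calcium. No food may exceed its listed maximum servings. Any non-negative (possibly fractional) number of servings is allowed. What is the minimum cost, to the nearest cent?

Cost per mg of calcium: kale $0.0065, kidney beans $0.0163, lentils $0.0187, canned tuna $0.0450.
Take 2.026 servings of kale: +310.0 mg calcium for $2.03 (total $2.03, still need 0.0 mg).
Filling from the cheapest source first is optimal under one linear minimum: $2.03.

$2.03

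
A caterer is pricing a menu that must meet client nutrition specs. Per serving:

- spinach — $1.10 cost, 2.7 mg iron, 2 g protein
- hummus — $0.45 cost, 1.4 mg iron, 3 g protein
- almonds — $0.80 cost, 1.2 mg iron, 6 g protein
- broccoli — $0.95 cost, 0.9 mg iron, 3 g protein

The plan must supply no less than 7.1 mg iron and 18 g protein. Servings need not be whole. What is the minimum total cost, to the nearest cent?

$2.62

An LP optimum is at a vertex; with two nutrient constraints at most two foods are used. Check each candidate.
spinach only: max(7.1/2.7, 18/2) = 9 servings → $9.90.
hummus only: max(7.1/1.4, 18/3) = 6 servings → $2.70.
almonds only: max(7.1/1.2, 18/6) = 5.917 servings → $4.73.
broccoli only: max(7.1/0.9, 18/3) = 7.889 servings → $7.49.
spinach + hummus: intersection lies outside the first quadrant.
spinach + almonds with both tight: 1.522 servings and 2.493 servings → $3.67.
spinach + broccoli with both tight: 0.8095 servings and 5.46 servings → $6.08.
hummus + almonds with both tight: 4.375 servings and 0.8125 servings → $2.62.
hummus + broccoli with both tight: 3.4 servings and 2.6 servings → $4.00.
almonds + broccoli: intersection lies outside the first quadrant.
So the least-cost plan costs $2.62.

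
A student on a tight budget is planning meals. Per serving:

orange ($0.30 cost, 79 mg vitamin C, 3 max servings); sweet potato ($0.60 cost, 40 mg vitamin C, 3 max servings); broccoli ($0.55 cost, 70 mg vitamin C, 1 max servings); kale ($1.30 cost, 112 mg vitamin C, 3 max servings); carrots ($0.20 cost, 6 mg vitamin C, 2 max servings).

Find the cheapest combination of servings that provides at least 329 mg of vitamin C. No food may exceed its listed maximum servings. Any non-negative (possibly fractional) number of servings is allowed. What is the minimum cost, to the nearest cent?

$1.71

Cost per mg of vitamin C: orange $0.0038, broccoli $0.0079, kale $0.0116, sweet potato $0.0150, carrots $0.0333.
Take 3 servings of orange: +237.0 mg vitamin C for $0.90 (total $0.90, still need 92.0 mg).
Take 1 serving of broccoli: +70.0 mg vitamin C for $0.55 (total $1.45, still need 22.0 mg).
Take 0.1964 servings of kale: +22.0 mg vitamin C for $0.26 (total $1.71, still need 0.0 mg).
Filling from the cheapest source first is optimal under one linear minimum: $1.71.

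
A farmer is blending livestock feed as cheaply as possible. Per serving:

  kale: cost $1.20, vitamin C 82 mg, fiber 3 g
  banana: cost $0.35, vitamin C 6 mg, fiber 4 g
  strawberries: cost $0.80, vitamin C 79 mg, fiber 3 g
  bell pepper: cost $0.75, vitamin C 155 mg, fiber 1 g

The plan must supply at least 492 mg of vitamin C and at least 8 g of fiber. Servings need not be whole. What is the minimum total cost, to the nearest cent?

$2.77

Two binding constraints pin down two serving amounts, so the optimal mix uses at most two foods. The candidates are each food alone (scaled to the tighter of vitamin C/fiber) and each pair with both constraints tight.
kale only: max(492/82, 8/3) = 6 servings → $7.20.
banana only: max(492/6, 8/4) = 82 servings → $28.70.
strawberries only: max(492/79, 8/3) = 6.228 servings → $4.98.
bell pepper only: max(492/155, 8/1) = 8 servings → $6.00.
kale + banana: the both-tight solution has a negative serving — not a feasible corner.
kale + strawberries: the both-tight solution has a negative serving — not a feasible corner.
kale + bell pepper with both tight: 1.953 servings and 2.141 servings → $3.95.
banana + strawberries: intersection lies outside the first quadrant.
banana + bell pepper with both tight: 1.218 servings and 3.127 servings → $2.77.
strawberries + bell pepper with both tight: 1.938 servings and 2.187 servings → $3.19.
Cheapest feasible corner: $2.77.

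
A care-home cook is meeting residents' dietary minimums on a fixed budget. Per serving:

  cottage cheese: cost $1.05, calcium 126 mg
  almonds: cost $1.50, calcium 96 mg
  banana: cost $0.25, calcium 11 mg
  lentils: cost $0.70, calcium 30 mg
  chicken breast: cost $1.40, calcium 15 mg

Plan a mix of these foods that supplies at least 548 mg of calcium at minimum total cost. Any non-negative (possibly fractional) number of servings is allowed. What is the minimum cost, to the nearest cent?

Cost per mg of calcium: cottage cheese $0.0083, almonds $0.0156, banana $0.0227, lentils $0.0233, chicken breast $0.0933.
With no serving limits, use only cottage cheese: 548 mg / 126 mg = 4.349 servings × $1.05 = $4.57.

$4.57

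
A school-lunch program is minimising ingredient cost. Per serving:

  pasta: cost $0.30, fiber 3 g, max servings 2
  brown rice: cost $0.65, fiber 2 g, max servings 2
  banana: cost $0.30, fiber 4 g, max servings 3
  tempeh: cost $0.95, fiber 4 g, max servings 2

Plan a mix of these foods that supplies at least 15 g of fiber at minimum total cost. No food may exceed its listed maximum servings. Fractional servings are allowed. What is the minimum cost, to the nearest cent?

$1.20

Cost per g of fiber: banana $0.0750, pasta $0.1000, tempeh $0.2375, brown rice $0.3250.
Take 3 servings of banana: +12.0 g fiber for $0.90 (total $0.90, still need 3.0 g).
Take 1 serving of pasta: +3.0 g fiber for $0.30 (total $1.20, still need 0.0 g).
Greedy by cheapest-per-g is optimal for a single linear constraint, so the minimum cost is $1.20.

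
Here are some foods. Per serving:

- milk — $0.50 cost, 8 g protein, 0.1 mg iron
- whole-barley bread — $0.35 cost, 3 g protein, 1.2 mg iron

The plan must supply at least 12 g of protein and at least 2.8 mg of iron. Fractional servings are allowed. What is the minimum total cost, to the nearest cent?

$1.12

milk only: max(12/8, 2.8/0.1) = 28 servings → $14.00.
whole-barley bread only: max(12/3, 2.8/1.2) = 4 servings → $1.40.
milk + whole-barley bread with both tight: 0.6452 servings and 2.28 servings → $1.12.
So the least-cost plan costs $1.12.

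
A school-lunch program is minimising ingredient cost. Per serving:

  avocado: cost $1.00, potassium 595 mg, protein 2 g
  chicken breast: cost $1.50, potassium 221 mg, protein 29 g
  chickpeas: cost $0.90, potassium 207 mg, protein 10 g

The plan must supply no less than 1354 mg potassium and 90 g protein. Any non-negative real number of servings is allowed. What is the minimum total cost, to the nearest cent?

$5.69

At the optimum either one food covers both requirements or two foods hit both targets exactly; no other combination can be cheaper.
avocado only: max(1354/595, 90/2) = 45 servings → $45.00.
chicken breast only: max(1354/221, 90/29) = 6.127 servings → $9.19.
chickpeas only: max(1354/207, 90/10) = 9 servings → $8.10.
avocado + chicken breast with both tight: 1.152 servings and 3.024 servings → $5.69.
avocado + chickpeas: intersection lies outside the first quadrant.
chicken breast + chickpeas with both tight: 1.342 servings and 5.108 servings → $6.61.
So the least-cost plan costs $5.69.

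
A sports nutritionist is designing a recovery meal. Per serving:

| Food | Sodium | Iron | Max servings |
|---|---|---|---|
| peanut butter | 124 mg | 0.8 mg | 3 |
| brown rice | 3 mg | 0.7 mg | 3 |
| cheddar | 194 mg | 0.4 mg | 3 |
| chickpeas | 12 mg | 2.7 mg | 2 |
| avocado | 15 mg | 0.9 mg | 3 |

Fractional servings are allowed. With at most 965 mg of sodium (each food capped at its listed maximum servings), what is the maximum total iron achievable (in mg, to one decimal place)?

13.7 mg

Iron per mg sodium: brown rice 0.2333, chickpeas 0.225, avocado 0.06, peanut butter 0.006452, cheddar 0.002062.
Take 3 servings of brown rice: uses 9 mg sodium, +2.1 mg iron (running total 2.1 mg).
Take 2 servings of chickpeas: uses 24 mg sodium, +5.4 mg iron (running total 7.5 mg).
Take 3 servings of avocado: uses 45 mg sodium, +2.7 mg iron (running total 10.2 mg).
Take 3 servings of peanut butter: uses 372 mg sodium, +2.4 mg iron (running total 12.6 mg).
Take 2.655 servings of cheddar: uses 515 mg sodium, +1.1 mg iron (running total 13.7 mg).
Filling greedily by iron-per-mg sodium is optimal for one linear limit, giving 13.7 mg.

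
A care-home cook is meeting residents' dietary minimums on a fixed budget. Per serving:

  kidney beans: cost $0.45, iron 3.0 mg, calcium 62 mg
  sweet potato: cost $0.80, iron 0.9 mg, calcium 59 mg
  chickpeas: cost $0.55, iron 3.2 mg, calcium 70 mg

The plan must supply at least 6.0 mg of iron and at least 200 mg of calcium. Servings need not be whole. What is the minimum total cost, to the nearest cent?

Check every corner: each single food scaled to meet both minima, and each pair solved so both constraints bind.
kidney beans only: max(6.0/3.0, 200/62) = 3.226 servings → $1.45.
sweet potato only: max(6.0/0.9, 200/59) = 6.667 servings → $5.33.
chickpeas only: max(6.0/3.2, 200/70) = 2.857 servings → $1.57.
kidney beans + sweet potato with both tight: 1.436 servings and 1.881 servings → $2.15.
kidney beans + chickpeas with both targets exact would need a negative amount; discard.
sweet potato + chickpeas with both tight: 1.749 servings and 1.383 servings → $2.16.
Cheapest feasible corner: $1.45.

$1.45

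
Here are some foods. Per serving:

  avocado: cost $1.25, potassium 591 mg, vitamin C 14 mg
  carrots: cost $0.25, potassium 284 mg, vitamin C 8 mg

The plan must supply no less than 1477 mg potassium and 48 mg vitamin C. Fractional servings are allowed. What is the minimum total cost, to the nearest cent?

avocado only: max(1477/591, 48/14) = 3.429 servings → $4.29.
carrots only: max(1477/284, 48/8) = 6 servings → $1.50.
avocado + carrots: intersection lies outside the first quadrant.
The minimum over all feasible corners is $1.50.

$1.50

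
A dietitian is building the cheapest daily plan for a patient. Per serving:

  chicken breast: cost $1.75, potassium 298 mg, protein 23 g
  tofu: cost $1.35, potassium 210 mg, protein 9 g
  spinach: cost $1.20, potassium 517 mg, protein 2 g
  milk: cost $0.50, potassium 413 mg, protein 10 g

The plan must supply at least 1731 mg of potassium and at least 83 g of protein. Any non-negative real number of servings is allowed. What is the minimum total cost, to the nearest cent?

Check every corner: each single food scaled to meet both minima, and each pair solved so both constraints bind.
chicken breast only: max(1731/298, 83/23) = 5.809 servings → $10.17.
tofu only: max(1731/210, 83/9) = 9.222 servings → $12.45.
spinach only: max(1731/517, 83/2) = 41.5 servings → $49.80.
milk only: max(1731/413, 83/10) = 8.3 servings → $4.15.
chicken breast + tofu with both tight: 0.8617 servings and 7.02 servings → $10.99.
chicken breast + spinach with both tight: 3.493 servings and 1.335 servings → $7.71.
chicken breast + milk with both tight: 2.603 servings and 2.313 servings → $5.71.
tofu + spinach: intersection lies outside the first quadrant.
tofu + milk: intersection lies outside the first quadrant.
spinach + milk with both targets exact would need a negative amount; discard.
So the least-cost plan costs $4.15.

$4.15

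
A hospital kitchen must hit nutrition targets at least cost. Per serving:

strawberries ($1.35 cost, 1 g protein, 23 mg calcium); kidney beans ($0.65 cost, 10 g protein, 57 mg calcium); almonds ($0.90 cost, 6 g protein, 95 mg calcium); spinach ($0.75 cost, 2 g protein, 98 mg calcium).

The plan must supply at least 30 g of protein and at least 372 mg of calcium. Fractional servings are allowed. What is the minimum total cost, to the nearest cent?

Two binding constraints pin down two serving amounts, so the optimal mix uses at most two foods. The candidates are each food alone (scaled to the tighter of protein/calcium) and each pair with both constraints tight.
strawberries only: max(30/1, 372/23) = 30 servings → $40.50.
kidney beans only: max(30/10, 372/57) = 6.526 servings → $4.24.
almonds only: max(30/6, 372/95) = 5 servings → $4.50.
spinach only: max(30/2, 372/98) = 15 servings → $11.25.
strawberries + kidney beans with both tight: 11.62 servings and 1.838 servings → $16.88.
strawberries + almonds: the both-tight solution has a negative serving — not a feasible corner.
strawberries + spinach: the both-tight solution has a negative serving — not a feasible corner.
kidney beans + almonds with both tight: 1.016 servings and 3.306 servings → $3.64.
kidney beans + spinach with both tight: 2.536 servings and 2.321 servings → $3.39.
almonds + spinach: the both-tight solution has a negative serving — not a feasible corner.
The minimum over all feasible corners is $3.39.

$3.39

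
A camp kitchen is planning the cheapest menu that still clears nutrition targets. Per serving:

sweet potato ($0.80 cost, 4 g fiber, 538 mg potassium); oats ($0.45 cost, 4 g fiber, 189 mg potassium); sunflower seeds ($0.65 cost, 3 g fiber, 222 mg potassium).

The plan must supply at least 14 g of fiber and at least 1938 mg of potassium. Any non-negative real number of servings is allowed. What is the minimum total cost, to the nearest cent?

sweet potato only: max(14/4, 1938/538) = 3.602 servings → $2.88.
oats only: max(14/4, 1938/189) = 10.25 servings → $4.61.
sunflower seeds only: max(14/3, 1938/222) = 8.73 servings → $5.67.
sweet potato + oats: the both-tight solution has a negative serving — not a feasible corner.
sweet potato + sunflower seeds: intersection lies outside the first quadrant.
oats + sunflower seeds with both targets exact would need a negative amount; discard.
So the least-cost plan costs $2.88.

$2.88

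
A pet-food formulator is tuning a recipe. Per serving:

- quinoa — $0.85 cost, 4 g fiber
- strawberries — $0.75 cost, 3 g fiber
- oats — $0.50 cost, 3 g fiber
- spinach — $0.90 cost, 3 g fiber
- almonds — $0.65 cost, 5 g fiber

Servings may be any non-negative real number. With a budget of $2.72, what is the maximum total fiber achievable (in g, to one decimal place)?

Fiber per dollar: almonds 7.692, oats 6, quinoa 4.706, strawberries 4, spinach 3.333.
With no serving limits, spend the whole cost allowance on almonds: $2.72 / $0.65 × 5 g = 20.9 g.

20.9 g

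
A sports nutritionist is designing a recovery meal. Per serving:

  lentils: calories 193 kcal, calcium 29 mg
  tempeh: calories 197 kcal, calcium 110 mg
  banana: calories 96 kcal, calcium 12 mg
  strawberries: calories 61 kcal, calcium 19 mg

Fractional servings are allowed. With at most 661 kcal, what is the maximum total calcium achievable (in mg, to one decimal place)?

369.1 mg

Calcium per kcal: tempeh 0.5584, strawberries 0.3115, lentils 0.1503, banana 0.125.
With no serving limits, spend the whole calories allowance on tempeh: 661 kcal / 197 kcal × 110 mg = 369.1 mg.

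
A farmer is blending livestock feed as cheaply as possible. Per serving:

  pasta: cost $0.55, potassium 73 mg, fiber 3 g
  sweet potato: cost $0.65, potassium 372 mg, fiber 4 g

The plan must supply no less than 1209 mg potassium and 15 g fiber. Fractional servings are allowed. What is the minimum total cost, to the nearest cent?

$2.44

At the optimum either one food covers both requirements or two foods hit both targets exactly; no other combination can be cheaper.
pasta only: max(1209/73, 15/3) = 16.56 servings → $9.11.
sweet potato only: max(1209/372, 15/4) = 3.75 servings → $2.44.
pasta + sweet potato with both tight: 0.9029 servings and 3.073 servings → $2.49.
Cheapest feasible corner: $2.44.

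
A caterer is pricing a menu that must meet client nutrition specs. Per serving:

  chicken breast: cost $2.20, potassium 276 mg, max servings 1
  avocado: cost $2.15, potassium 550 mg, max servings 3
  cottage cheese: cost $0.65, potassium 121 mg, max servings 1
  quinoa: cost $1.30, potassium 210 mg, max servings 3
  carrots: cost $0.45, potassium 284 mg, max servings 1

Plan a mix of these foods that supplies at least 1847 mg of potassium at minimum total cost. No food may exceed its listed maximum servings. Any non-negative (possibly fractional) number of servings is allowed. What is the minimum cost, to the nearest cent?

$6.56

Cost per mg of potassium: carrots $0.0016, avocado $0.0039, cottage cheese $0.0054, quinoa $0.0062, chicken breast $0.0080.
Take 1 serving of carrots: +284.0 mg potassium for $0.45 (total $0.45, still need 1563.0 mg).
Take 2.842 servings of avocado: +1563.0 mg potassium for $6.11 (total $6.56, still need 0.0 mg).
Filling from the cheapest source first is optimal under one linear minimum: $6.56.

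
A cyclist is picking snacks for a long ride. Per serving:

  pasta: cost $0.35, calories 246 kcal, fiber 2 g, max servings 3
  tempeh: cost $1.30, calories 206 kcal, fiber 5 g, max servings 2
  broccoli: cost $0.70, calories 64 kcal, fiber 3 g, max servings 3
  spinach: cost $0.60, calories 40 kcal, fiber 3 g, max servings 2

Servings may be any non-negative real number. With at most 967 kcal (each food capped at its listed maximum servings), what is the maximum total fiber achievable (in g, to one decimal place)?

27.3 g

Fiber per kcal: spinach 0.075, broccoli 0.04688, tempeh 0.02427, pasta 0.00813.
Take 2 servings of spinach: uses 80 kcal, +6.0 g fiber (running total 6.0 g).
Take 3 servings of broccoli: uses 192 kcal, +9.0 g fiber (running total 15.0 g).
Take 2 servings of tempeh: uses 412 kcal, +10.0 g fiber (running total 25.0 g).
Take 1.15 servings of pasta: uses 283 kcal, +2.3 g fiber (running total 27.3 g).
Greedy by best ratio exhausts the calories allowance optimally: 27.3 g.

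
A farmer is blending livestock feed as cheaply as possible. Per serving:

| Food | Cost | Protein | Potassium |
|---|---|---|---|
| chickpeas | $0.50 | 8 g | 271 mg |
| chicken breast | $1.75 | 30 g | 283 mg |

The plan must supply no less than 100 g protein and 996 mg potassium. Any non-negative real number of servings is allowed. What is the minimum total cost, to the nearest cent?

Minimising a linear cost over {protein ≥ 100, potassium ≥ 996, servings ≥ 0} — the optimum is at a vertex, using one or two foods.
chickpeas only: max(100/8, 996/271) = 12.5 servings → $6.25.
chicken breast only: max(100/30, 996/283) = 3.519 servings → $6.16.
chickpeas + chicken breast with both tight: 0.2693 servings and 3.262 servings → $5.84.
The minimum over all feasible corners is $5.84.

$5.84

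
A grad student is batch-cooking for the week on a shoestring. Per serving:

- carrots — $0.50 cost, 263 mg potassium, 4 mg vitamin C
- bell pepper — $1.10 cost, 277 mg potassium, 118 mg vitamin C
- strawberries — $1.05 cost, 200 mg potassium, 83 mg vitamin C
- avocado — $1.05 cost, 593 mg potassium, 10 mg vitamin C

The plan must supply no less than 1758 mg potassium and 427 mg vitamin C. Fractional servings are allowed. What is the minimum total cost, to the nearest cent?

Check every corner: each single food scaled to meet both minima, and each pair solved so both constraints bind.
carrots only: max(1758/263, 427/4) = 106.8 servings → $53.38.
bell pepper only: max(1758/277, 427/118) = 6.347 servings → $6.98.
strawberries only: max(1758/200, 427/83) = 8.79 servings → $9.23.
avocado only: max(1758/593, 427/10) = 42.7 servings → $44.84.
carrots + bell pepper with both tight: 2.98 servings and 3.518 servings → $5.36.
carrots + strawberries with both tight: 2.878 servings and 5.006 servings → $6.70.
carrots + avocado with both targets exact would need a negative amount; discard.
bell pepper + strawberries: intersection lies outside the first quadrant.
bell pepper + avocado with both tight: 3.506 servings and 1.327 servings → $5.25.
strawberries + avocado with both tight: 4.99 servings and 1.282 servings → $6.59.
Cheapest feasible corner: $5.25.

$5.25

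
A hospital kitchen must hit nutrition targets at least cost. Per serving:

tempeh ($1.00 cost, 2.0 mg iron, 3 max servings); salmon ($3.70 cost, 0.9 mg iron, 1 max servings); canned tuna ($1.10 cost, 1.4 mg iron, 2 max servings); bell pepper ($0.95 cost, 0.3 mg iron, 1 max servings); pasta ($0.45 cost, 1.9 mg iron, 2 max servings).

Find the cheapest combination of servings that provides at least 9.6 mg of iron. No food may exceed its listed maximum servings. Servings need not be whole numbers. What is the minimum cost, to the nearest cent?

$3.80

Cost per mg of iron: pasta $0.2368, tempeh $0.5000, canned tuna $0.7857, bell pepper $3.1667, salmon $4.1111.
Take 2 servings of pasta: +3.8 mg iron for $0.90 (total $0.90, still need 5.8 mg).
Take 2.9 servings of tempeh: +5.8 mg iron for $2.90 (total $3.80, still need 0.0 mg).
Filling from the cheapest source first is optimal under one linear minimum: $3.80.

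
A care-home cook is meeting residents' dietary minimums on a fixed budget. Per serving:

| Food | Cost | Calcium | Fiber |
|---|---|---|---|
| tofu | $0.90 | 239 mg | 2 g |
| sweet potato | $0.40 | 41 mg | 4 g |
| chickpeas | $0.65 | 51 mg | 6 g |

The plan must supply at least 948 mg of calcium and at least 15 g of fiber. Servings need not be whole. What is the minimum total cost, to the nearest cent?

This is a tiny linear program; its minimum lies at a vertex of the feasible set. List the vertices and price them.
tofu only: max(948/239, 15/2) = 7.5 servings → $6.75.
sweet potato only: max(948/41, 15/4) = 23.12 servings → $9.25.
chickpeas only: max(948/51, 15/6) = 18.59 servings → $12.08.
tofu + sweet potato with both tight: 3.635 servings and 1.932 servings → $4.04.
tofu + chickpeas with both tight: 3.696 servings and 1.268 servings → $4.15.
sweet potato + chickpeas: the both-tight solution has a negative serving — not a feasible corner.
The minimum over all feasible corners is $4.04.

$4.04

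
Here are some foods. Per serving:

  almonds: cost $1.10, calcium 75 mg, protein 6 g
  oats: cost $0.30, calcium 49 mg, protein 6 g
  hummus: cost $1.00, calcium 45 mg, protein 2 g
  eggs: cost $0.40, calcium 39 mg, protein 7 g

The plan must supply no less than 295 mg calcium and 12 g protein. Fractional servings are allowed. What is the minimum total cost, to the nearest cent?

$1.81

Two binding constraints pin down two serving amounts, so the optimal mix uses at most two foods. The candidates are each food alone (scaled to the tighter of calcium/protein) and each pair with both constraints tight.
almonds only: max(295/75, 12/6) = 3.933 servings → $4.33.
oats only: max(295/49, 12/6) = 6.02 servings → $1.81.
hummus only: max(295/45, 12/2) = 6.556 servings → $6.56.
eggs only: max(295/39, 12/7) = 7.564 servings → $3.03.
almonds + oats: intersection lies outside the first quadrant.
almonds + hummus with both targets exact would need a negative amount; discard.
almonds + eggs with both targets exact would need a negative amount; discard.
oats + hummus: the both-tight solution has a negative serving — not a feasible corner.
oats + eggs with both targets exact would need a negative amount; discard.
hummus + eggs: intersection lies outside the first quadrant.
The minimum over all feasible corners is $1.81.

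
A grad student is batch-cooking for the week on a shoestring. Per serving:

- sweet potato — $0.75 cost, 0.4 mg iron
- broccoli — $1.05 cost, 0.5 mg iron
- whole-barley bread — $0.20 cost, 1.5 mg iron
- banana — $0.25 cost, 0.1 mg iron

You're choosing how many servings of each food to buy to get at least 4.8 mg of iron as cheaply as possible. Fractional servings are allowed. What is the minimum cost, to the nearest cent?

$0.64

Cost per mg of iron: whole-barley bread $0.1333, sweet potato $1.8750, broccoli $2.1000, banana $2.5000.
With no serving limits, use only whole-barley bread: 4.8 mg / 1.5 mg = 3.2 servings × $0.20 = $0.64.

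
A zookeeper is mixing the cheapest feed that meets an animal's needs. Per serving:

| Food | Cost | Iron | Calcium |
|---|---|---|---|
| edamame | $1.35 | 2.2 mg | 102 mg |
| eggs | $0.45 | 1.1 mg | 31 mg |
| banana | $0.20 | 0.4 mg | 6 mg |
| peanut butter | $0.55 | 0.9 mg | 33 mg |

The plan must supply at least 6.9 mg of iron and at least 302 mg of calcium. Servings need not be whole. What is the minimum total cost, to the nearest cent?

At the optimum either one food covers both requirements or two foods hit both targets exactly; no other combination can be cheaper.
edamame only: max(6.9/2.2, 302/102) = 3.136 servings → $4.23.
eggs only: max(6.9/1.1, 302/31) = 9.742 servings → $4.38.
banana only: max(6.9/0.4, 302/6) = 50.33 servings → $10.07.
peanut butter only: max(6.9/0.9, 302/33) = 9.152 servings → $5.03.
edamame + eggs with both tight: 2.689 servings and 0.8955 servings → $4.03.
edamame + banana with both tight: 2.877 servings and 1.428 servings → $4.17.
edamame + peanut butter with both tight: 2.297 servings and 2.052 servings → $4.23.
eggs + banana: the both-tight solution has a negative serving — not a feasible corner.
eggs + peanut butter with both targets exact would need a negative amount; discard.
banana + peanut butter: the both-tight solution has a negative serving — not a feasible corner.
The minimum over all feasible corners is $4.03.

$4.03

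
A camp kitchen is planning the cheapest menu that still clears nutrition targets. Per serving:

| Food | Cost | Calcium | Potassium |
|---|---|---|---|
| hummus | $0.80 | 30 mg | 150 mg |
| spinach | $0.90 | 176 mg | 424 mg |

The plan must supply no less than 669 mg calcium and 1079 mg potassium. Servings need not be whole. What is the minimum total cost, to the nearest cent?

$3.42

hummus only: max(669/30, 1079/150) = 22.3 servings → $17.84.
spinach only: max(669/176, 1079/424) = 3.801 servings → $3.42.
hummus + spinach with both targets exact would need a negative amount; discard.
The minimum over all feasible corners is $3.42.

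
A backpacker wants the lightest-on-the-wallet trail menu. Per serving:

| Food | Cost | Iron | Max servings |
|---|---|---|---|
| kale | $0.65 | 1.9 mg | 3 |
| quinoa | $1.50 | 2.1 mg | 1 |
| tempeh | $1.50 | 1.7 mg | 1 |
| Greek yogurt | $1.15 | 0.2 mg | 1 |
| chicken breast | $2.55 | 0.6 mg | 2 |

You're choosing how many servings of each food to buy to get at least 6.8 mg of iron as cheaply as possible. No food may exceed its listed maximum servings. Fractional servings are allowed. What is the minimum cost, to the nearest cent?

$2.74

Cost per mg of iron: kale $0.3421, quinoa $0.7143, tempeh $0.8824, chicken breast $4.2500, Greek yogurt $5.7500.
Take 3 servings of kale: +5.7 mg iron for $1.95 (total $1.95, still need 1.1 mg).
Take 0.5238 servings of quinoa: +1.1 mg iron for $0.79 (total $2.74, still need 0.0 mg).
Greedy by cheapest-per-mg is optimal for a single linear constraint, so the minimum cost is $2.74.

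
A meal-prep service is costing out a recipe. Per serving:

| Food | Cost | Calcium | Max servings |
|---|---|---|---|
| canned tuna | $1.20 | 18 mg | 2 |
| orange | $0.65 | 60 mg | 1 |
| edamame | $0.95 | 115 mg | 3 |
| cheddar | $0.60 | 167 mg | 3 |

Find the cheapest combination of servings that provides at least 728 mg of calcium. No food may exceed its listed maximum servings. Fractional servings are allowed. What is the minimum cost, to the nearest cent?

Cost per mg of calcium: cheddar $0.0036, edamame $0.0083, orange $0.0108, canned tuna $0.0667.
Take 3 servings of cheddar: +501.0 mg calcium for $1.80 (total $1.80, still need 227.0 mg).
Take 1.974 servings of edamame: +227.0 mg calcium for $1.88 (total $3.68, still need 0.0 mg).
Filling from the cheapest source first is optimal under one linear minimum: $3.68.

$3.68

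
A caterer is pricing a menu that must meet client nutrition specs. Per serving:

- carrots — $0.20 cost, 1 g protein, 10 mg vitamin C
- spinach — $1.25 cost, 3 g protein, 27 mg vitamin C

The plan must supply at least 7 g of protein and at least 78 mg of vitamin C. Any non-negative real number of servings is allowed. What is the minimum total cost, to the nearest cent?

Two binding constraints pin down two serving amounts, so the optimal mix uses at most two foods. The candidates are each food alone (scaled to the tighter of protein/vitamin C) and each pair with both constraints tight.
carrots only: max(7/1, 78/10) = 7.8 servings → $1.56.
spinach only: max(7/3, 78/27) = 2.889 servings → $3.61.
carrots + spinach with both targets exact would need a negative amount; discard.
So the least-cost plan costs $1.56.

$1.56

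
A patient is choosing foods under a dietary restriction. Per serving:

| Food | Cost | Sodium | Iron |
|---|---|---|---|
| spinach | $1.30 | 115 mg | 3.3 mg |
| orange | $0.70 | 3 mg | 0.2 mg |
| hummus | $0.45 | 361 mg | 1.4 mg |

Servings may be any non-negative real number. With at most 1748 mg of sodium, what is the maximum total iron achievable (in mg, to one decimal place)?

Iron per mg sodium: orange 0.06667, spinach 0.0287, hummus 0.003878.
With no serving limits, spend the whole sodium allowance on orange: 1748 mg / 3 mg × 0.2 mg = 116.5 mg.

116.5 mg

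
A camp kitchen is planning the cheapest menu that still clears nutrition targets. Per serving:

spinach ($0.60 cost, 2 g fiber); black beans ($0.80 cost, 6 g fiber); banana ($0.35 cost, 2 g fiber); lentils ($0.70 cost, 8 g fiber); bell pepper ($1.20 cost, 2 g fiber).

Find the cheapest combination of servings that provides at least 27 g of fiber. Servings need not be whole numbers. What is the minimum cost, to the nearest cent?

Cost per g of fiber: lentils $0.0875, black beans $0.1333, banana $0.1750, spinach $0.3000, bell pepper $0.6000.
With no serving limits, use only lentils: 27 g / 8 g = 3.375 servings × $0.70 = $2.36.

$2.36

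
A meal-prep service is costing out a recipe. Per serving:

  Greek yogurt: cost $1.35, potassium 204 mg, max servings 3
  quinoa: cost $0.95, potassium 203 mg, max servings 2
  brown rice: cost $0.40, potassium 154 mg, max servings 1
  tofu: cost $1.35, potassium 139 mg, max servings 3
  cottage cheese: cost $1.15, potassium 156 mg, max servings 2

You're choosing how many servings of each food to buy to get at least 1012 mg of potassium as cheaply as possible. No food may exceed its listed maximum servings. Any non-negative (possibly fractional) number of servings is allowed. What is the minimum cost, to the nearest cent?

Cost per mg of potassium: brown rice $0.0026, quinoa $0.0047, Greek yogurt $0.0066, cottage cheese $0.0074, tofu $0.0097.
Take 1 serving of brown rice: +154.0 mg potassium for $0.40 (total $0.40, still need 858.0 mg).
Take 2 servings of quinoa: +406.0 mg potassium for $1.90 (total $2.30, still need 452.0 mg).
Take 2.216 servings of Greek yogurt: +452.0 mg potassium for $2.99 (total $5.29, still need 0.0 mg).
Filling from the cheapest source first is optimal under one linear minimum: $5.29.

$5.29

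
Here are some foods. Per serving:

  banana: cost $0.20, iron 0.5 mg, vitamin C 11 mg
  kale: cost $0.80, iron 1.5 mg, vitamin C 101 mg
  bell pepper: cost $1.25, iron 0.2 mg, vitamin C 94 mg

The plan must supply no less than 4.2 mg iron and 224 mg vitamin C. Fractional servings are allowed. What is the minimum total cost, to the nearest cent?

An LP optimum is at a vertex; with two nutrient constraints at most two foods are used. Check each candidate.
banana only: max(4.2/0.5, 224/11) = 20.36 servings → $4.07.
kale only: max(4.2/1.5, 224/101) = 2.8 servings → $2.24.
bell pepper only: max(4.2/0.2, 224/94) = 21 servings → $26.25.
banana + kale with both tight: 2.594 servings and 1.935 servings → $2.07.
banana + bell pepper with both tight: 7.812 servings and 1.469 servings → $3.40.
kale + bell pepper: the both-tight solution has a negative serving — not a feasible corner.
So the least-cost plan costs $2.07.

$2.07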